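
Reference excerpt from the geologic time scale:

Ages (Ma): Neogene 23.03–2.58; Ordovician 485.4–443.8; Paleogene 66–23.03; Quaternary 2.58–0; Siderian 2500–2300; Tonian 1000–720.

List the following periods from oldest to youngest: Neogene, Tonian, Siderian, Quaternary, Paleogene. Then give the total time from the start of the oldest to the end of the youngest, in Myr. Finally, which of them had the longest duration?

From the excerpt: Neogene 23.03–2.58; Tonian 1000–720; Siderian 2500–2300; Quaternary 2.58–0; Paleogene 66–23.03 (Ma).
Larger Ma is earlier, so the oldest is Siderian and the youngest is Quaternary; oldest to youngest: Siderian, Tonian, Paleogene, Neogene, Quaternary.
Oldest start 2500 minus youngest end 0 gives 2500 Myr overall.
Individual lengths (start − end): Tonian 280; Paleogene 42.97; Siderian 200; Quaternary 2.58; Neogene 20.45. The largest is Tonian at 280 Myr.

Siderian, Tonian, Paleogene, Neogene, Quaternary; total span 2500 Myr; longest is Tonian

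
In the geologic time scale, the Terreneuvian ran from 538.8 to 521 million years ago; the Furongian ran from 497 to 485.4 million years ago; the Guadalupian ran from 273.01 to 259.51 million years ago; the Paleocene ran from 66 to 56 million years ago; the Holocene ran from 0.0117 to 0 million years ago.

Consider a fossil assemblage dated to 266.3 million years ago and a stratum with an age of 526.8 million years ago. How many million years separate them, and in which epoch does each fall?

260.5 million years apart; the first in the Guadalupian, the second in the Terreneuvian

Elapsed time: 526.8 − 266.3 = 260.5 Myr.
266.3 Ma lies within 273.01–259.51 Ma: Guadalupian.
526.8 Ma lies within 538.8–521 Ma: Terreneuvian.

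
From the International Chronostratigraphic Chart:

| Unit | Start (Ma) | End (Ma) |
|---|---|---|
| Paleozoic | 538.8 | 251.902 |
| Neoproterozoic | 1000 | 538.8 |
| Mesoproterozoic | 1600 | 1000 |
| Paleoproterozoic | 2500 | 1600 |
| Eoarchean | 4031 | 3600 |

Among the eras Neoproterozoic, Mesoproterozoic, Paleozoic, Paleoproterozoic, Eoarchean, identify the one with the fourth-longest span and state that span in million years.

Start − end for each: Neoproterozoic 1000 − 538.8 = 461.2; Mesoproterozoic 1600 − 1000 = 600; Paleozoic 538.8 − 251.902 = 286.898; Paleoproterozoic 2500 − 1600 = 900; Eoarchean 4031 − 3600 = 431.
Ranking these from longest: Paleoproterozoic > Mesoproterozoic > Neoproterozoic > Eoarchean > Paleozoic.
Position 4 in that ranking is Eoarchean, which lasted 431 Myr.

Eoarchean, 431 million years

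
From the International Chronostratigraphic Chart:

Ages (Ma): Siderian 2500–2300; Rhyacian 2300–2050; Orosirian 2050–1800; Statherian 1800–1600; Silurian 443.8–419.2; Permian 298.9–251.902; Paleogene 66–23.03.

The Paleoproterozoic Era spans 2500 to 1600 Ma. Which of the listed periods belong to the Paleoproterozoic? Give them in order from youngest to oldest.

Periods with both bounds inside 2500–1600 Ma: Statherian (1800–1600), Orosirian (2050–1800), Rhyacian (2300–2050), Siderian (2500–2300).

Statherian, Orosirian, Rhyacian, Siderian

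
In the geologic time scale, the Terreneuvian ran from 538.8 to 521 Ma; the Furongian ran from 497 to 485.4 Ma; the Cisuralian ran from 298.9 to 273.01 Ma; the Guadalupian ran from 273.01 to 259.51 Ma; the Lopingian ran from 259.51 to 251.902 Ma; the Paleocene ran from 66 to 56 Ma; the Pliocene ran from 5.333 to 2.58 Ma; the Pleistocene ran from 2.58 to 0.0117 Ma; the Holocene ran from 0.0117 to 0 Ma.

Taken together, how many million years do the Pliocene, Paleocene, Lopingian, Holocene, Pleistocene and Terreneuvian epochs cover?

Each duration: Pliocene = 2.753; Paleocene = 10; Lopingian = 7.608; Holocene = 0.0117; Pleistocene = 2.5683; Terreneuvian = 17.8.
Sum: 2.753 + 10 + 7.608 + 0.0117 + 2.5683 + 17.8 = 40.741 Myr.

40.741 million years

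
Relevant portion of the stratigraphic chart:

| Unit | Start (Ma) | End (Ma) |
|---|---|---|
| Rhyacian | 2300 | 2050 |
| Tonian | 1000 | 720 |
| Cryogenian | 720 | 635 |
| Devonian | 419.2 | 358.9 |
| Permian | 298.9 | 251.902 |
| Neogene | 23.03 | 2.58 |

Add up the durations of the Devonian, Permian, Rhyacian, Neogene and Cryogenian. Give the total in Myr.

462.748 million years

Each duration: Devonian = 60.3; Permian = 46.998; Rhyacian = 250; Neogene = 20.45; Cryogenian = 85.
Sum: 60.3 + 46.998 + 250 + 20.45 + 85 = 462.748 Myr.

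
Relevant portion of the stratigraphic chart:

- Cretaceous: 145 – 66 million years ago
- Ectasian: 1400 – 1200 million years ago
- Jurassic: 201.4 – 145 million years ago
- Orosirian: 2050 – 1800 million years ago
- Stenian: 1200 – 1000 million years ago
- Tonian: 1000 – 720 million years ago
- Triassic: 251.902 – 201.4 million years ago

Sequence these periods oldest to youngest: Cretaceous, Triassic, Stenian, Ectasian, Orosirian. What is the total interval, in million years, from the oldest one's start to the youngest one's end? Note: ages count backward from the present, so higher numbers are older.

From the excerpt: Cretaceous 145–66; Triassic 251.902–201.4; Stenian 1200–1000; Ectasian 1400–1200; Orosirian 2050–1800 (Ma).
Larger Ma is earlier, so the oldest is Orosirian and the youngest is Cretaceous; oldest to youngest: Orosirian, Ectasian, Stenian, Triassic, Cretaceous.
Oldest start 2050 minus youngest end 66 gives 1984 Myr overall.

Orosirian → Ectasian → Stenian → Triassic → Cretaceous; total span 1984 Myr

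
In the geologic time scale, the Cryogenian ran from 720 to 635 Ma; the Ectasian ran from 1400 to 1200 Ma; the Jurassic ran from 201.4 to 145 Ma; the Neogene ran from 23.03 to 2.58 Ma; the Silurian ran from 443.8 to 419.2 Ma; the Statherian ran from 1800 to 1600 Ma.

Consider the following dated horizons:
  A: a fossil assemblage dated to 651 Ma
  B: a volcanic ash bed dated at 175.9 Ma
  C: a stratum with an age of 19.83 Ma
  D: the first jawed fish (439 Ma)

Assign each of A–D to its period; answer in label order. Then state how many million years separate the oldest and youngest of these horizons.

A: 651 Ma lies in 720–635 Ma, so Cryogenian.
B: 175.9 Ma lies in 201.4–145 Ma, so Jurassic.
C: 19.83 Ma lies in 23.03–2.58 Ma, so Neogene.
D: 439 Ma lies in 443.8–419.2 Ma, so Silurian.
Oldest = 651 Ma, youngest = 19.83 Ma → span 631.17 Myr.

A — Cryogenian; B — Jurassic; C — Neogene; D — Silurian; span 631.17 million years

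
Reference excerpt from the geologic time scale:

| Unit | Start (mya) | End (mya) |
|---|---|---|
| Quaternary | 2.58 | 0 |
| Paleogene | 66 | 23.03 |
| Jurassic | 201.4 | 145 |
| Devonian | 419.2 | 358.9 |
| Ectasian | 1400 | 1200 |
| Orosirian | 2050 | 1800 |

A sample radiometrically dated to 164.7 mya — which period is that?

Jurassic

164.7 Ma lies between 201.4 and 145 Ma, so it falls in the Jurassic.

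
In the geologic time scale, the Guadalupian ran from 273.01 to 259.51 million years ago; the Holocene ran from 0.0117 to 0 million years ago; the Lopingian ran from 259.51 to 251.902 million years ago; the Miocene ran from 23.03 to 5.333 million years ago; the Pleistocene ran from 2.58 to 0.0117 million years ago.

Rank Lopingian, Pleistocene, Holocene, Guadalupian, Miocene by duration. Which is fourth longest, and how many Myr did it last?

Start − end for each: Lopingian 259.51 − 251.902 = 7.608; Pleistocene 2.58 − 0.0117 = 2.5683; Holocene 0.0117 − 0 = 0.0117; Guadalupian 273.01 − 259.51 = 13.5; Miocene 23.03 − 5.333 = 17.697.
Ranking these from longest: Miocene > Guadalupian > Lopingian > Pleistocene > Holocene.
Position 4 in that ranking is Pleistocene, which lasted 2.5683 Myr.

Pleistocene, 2.5683 million years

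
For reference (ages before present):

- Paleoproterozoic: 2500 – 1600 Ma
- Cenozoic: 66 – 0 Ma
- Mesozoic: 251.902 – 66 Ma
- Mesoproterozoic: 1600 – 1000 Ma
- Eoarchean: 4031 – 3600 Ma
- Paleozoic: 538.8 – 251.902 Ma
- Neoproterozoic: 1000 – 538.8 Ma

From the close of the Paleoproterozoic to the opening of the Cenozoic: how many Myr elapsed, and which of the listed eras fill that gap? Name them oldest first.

1534 million years; Mesoproterozoic, Neoproterozoic, Paleozoic, Mesozoic

End of Paleoproterozoic = 1600 Ma; start of Cenozoic = 66 Ma.
Gap = 1600 − 66 = 1534 Myr.
Eras wholly inside 1600–66 Ma: Mesoproterozoic (1600–1000), Neoproterozoic (1000–538.8), Paleozoic (538.8–251.902), Mesozoic (251.902–66).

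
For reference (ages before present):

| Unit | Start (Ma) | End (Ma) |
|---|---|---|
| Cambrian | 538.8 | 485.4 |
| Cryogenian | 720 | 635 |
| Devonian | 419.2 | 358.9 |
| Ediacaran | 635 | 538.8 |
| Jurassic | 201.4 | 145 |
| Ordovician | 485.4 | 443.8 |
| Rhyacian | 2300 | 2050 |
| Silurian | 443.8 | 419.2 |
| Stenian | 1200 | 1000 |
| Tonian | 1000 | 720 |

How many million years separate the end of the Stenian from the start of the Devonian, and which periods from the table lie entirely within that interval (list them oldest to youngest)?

The Stenian closes at 1000 Ma and the Devonian opens at 419.2 Ma, so the interval is 1000 − 419.2 = 580.8 Myr.
A period fits inside if it starts at or after 1000 Ma and ends at or before 419.2 Ma; oldest first that gives Tonian, Cryogenian, Ediacaran, Cambrian, Ordovician, Silurian.

580.8 million years; Tonian, Cryogenian, Ediacaran, Cambrian, Ordovician, Silurian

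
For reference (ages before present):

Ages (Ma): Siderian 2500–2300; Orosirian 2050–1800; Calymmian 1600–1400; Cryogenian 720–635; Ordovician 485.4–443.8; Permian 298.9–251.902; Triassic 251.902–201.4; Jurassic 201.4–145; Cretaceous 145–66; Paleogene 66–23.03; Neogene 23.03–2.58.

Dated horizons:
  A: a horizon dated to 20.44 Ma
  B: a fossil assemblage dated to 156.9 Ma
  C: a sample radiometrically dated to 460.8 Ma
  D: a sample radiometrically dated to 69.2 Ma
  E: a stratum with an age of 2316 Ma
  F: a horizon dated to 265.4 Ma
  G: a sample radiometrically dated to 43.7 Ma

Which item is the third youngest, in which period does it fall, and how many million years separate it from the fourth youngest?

D, in the Cretaceous; 87.7 million years to B

Sorted youngest-first by Ma: A (20.44), G (43.7), D (69.2), B (156.9), F (265.4), C (460.8), E (2316).
The third youngest is D at 69.2 Ma, which lies in 145–66 Ma: the Cretaceous.
The fourth youngest is B at 156.9 Ma; separation = |69.2 − 156.9| = 87.7 Myr.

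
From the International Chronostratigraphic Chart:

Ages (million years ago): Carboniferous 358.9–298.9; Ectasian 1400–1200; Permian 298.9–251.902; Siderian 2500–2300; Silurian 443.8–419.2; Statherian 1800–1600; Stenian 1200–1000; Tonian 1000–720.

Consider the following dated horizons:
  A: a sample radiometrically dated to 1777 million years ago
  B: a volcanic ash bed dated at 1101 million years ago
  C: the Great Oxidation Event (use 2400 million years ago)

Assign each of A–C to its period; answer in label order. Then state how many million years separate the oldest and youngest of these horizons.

Match each age against the start–end ranges in the excerpt: A = 1777 Ma → Statherian (1800–1600); B = 1101 Ma → Stenian (1200–1000); C = 2400 Ma → Siderian (2500–2300).
The largest age is 2400 Ma and the smallest is 1101 Ma; their difference is 1299 Myr.

A — Statherian; B — Stenian; C — Siderian; span 1299 million years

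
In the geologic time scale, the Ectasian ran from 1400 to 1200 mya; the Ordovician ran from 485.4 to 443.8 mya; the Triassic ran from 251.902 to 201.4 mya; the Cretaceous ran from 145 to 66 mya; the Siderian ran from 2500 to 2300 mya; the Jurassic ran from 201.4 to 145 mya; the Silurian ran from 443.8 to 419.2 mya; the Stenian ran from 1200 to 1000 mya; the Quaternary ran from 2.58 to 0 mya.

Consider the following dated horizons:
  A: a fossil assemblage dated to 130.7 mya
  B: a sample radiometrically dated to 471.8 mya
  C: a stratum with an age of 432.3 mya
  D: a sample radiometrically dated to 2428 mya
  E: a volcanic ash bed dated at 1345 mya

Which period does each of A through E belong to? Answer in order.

Match each age against the start–end ranges in the excerpt: A = 130.7 Ma → Cretaceous (145–66); B = 471.8 Ma → Ordovician (485.4–443.8); C = 432.3 Ma → Silurian (443.8–419.2); D = 2428 Ma → Siderian (2500–2300); E = 1345 Ma → Ectasian (1400–1200).

A — Cretaceous; B — Ordovician; C — Silurian; D — Siderian; E — Ectasian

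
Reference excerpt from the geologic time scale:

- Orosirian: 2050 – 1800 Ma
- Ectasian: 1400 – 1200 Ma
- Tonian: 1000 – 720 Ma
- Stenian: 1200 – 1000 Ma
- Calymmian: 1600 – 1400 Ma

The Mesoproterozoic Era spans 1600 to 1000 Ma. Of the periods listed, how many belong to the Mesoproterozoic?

3

Periods inside 1600–1000 Ma: Calymmian, Ectasian, Stenian — 3 in total.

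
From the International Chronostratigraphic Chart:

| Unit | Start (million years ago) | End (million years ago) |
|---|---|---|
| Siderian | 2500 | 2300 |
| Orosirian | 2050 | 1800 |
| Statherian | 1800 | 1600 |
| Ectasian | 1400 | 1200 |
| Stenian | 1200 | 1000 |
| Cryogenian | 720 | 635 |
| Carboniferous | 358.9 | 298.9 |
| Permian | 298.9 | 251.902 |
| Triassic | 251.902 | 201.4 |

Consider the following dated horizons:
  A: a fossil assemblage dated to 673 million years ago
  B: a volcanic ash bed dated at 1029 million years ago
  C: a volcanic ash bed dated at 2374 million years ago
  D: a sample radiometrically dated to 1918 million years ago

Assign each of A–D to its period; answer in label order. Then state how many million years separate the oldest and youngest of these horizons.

A — Cryogenian; B — Stenian; C — Siderian; D — Orosirian; span 1701 million years

A: 673 Ma lies in 720–635 Ma, so Cryogenian.
B: 1029 Ma lies in 1200–1000 Ma, so Stenian.
C: 2374 Ma lies in 2500–2300 Ma, so Siderian.
D: 1918 Ma lies in 2050–1800 Ma, so Orosirian.
Oldest = 2374 Ma, youngest = 673 Ma → span 1701 Myr.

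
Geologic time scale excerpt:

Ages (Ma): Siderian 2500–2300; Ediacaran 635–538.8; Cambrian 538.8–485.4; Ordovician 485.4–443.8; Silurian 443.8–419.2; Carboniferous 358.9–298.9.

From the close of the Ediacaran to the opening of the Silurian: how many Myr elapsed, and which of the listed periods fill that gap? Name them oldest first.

The Ediacaran closes at 538.8 Ma and the Silurian opens at 443.8 Ma, so the interval is 538.8 − 443.8 = 95 Myr.
A period fits inside if it starts at or after 538.8 Ma and ends at or before 443.8 Ma; oldest first that gives Cambrian, Ordovician.

95 million years; Cambrian, Ordovician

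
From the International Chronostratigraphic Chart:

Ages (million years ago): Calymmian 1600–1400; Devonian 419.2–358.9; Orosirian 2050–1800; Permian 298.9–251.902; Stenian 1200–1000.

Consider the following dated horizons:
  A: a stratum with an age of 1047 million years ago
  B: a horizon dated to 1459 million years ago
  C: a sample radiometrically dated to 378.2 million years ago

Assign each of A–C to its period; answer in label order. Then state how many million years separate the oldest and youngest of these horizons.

A: 1047 Ma lies in 1200–1000 Ma, so Stenian.
B: 1459 Ma lies in 1600–1400 Ma, so Calymmian.
C: 378.2 Ma lies in 419.2–358.9 Ma, so Devonian.
Oldest = 1459 Ma, youngest = 378.2 Ma → span 1080.8 Myr.

A — Stenian; B — Calymmian; C — Devonian; span 1080.8 million years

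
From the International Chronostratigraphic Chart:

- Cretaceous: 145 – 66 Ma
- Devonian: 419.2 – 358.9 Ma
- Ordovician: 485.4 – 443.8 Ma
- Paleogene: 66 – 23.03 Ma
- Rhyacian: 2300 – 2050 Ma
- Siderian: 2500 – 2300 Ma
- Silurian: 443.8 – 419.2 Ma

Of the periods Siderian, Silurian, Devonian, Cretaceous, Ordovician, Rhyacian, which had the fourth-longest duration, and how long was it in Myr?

Devonian, 60.3 million years

Start − end for each: Siderian 2500 − 2300 = 200; Silurian 443.8 − 419.2 = 24.6; Devonian 419.2 − 358.9 = 60.3; Cretaceous 145 − 66 = 79; Ordovician 485.4 − 443.8 = 41.6; Rhyacian 2300 − 2050 = 250.
Ranking these from longest: Rhyacian > Siderian > Cretaceous > Devonian > Ordovician > Silurian.
Position 4 in that ranking is Devonian, which lasted 60.3 Myr.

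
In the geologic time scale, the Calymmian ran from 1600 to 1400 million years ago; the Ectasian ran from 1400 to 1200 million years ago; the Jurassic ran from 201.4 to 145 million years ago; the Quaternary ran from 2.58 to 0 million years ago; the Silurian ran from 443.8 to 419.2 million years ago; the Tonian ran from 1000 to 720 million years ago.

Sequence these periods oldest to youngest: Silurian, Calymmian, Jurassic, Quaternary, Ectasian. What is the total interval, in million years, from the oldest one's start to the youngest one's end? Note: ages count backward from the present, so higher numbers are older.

Start ages (Ma): Calymmian 1600, Ectasian 1400, Silurian 443.8, Jurassic 201.4, Quaternary 2.58.
Ordered oldest to youngest: Calymmian, Ectasian, Silurian, Jurassic, Quaternary.
Span = 1600 − 0 = 1600 Myr.

Calymmian, Ectasian, Silurian, Jurassic, Quaternary; total span 1600 Myr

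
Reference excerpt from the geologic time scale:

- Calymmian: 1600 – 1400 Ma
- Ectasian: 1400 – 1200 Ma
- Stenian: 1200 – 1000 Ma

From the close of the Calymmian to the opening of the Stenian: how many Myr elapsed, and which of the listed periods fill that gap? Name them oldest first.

200 million years; Ectasian

The Calymmian closes at 1400 Ma and the Stenian opens at 1200 Ma, so the interval is 1400 − 1200 = 200 Myr.
A period fits inside if it starts at or after 1400 Ma and ends at or before 1200 Ma; oldest first that gives Ectasian.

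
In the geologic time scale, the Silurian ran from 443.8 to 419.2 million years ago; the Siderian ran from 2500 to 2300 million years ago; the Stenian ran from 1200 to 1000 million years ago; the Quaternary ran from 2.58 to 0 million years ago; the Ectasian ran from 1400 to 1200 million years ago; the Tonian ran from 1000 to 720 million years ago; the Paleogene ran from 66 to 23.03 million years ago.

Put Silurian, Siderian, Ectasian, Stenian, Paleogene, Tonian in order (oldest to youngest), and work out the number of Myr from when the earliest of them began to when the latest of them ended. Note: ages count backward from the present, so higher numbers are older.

Siderian, Ectasian, Stenian, Tonian, Silurian, Paleogene; total span 2476.97 Myr

From the excerpt: Silurian 443.8–419.2; Siderian 2500–2300; Ectasian 1400–1200; Stenian 1200–1000; Paleogene 66–23.03; Tonian 1000–720 (Ma).
Larger Ma is earlier, so the oldest is Siderian and the youngest is Paleogene; oldest to youngest: Siderian, Ectasian, Stenian, Tonian, Silurian, Paleogene.
Oldest start 2500 minus youngest end 23.03 gives 2476.97 Myr overall.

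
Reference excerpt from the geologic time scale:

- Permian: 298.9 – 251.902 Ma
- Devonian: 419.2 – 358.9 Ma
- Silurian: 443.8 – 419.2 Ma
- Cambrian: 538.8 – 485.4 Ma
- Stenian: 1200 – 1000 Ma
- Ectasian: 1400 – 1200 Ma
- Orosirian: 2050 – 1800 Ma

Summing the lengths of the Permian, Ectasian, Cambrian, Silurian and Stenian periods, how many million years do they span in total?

Each duration: Permian = 46.998; Ectasian = 200; Cambrian = 53.4; Silurian = 24.6; Stenian = 200.
Sum: 46.998 + 200 + 53.4 + 24.6 + 200 = 524.998 Myr.

524.998 million years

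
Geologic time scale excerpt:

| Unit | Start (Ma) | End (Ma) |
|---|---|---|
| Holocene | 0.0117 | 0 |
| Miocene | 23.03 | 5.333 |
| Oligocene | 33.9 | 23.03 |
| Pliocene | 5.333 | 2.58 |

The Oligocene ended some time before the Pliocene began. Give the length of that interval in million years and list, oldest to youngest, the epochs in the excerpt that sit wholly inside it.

End of Oligocene = 23.03 Ma; start of Pliocene = 5.333 Ma.
Gap = 23.03 − 5.333 = 17.697 Myr.
Epochs wholly inside 23.03–5.333 Ma: Miocene (23.03–5.333).

17.697 million years; Miocene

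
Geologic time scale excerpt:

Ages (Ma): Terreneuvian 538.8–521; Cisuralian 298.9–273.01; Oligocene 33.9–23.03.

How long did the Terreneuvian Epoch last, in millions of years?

538.8 − 521 = 17.8 million years.

17.8 million years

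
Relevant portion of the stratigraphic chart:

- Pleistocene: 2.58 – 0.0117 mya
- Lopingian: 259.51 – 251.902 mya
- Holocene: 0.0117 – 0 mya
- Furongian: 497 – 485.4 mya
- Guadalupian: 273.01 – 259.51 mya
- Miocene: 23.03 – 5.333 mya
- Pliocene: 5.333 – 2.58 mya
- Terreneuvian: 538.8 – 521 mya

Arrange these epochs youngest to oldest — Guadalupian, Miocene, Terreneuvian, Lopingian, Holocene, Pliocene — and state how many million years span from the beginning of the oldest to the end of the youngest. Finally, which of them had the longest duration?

Holocene, Pliocene, Miocene, Lopingian, Guadalupian, Terreneuvian; total span 538.8 Myr; longest is Terreneuvian

Start ages (Ma): Terreneuvian 538.8, Guadalupian 273.01, Lopingian 259.51, Miocene 23.03, Pliocene 5.333, Holocene 0.0117.
Ordered youngest to oldest: Holocene, Pliocene, Miocene, Lopingian, Guadalupian, Terreneuvian.
Span = 538.8 − 0 = 538.8 Myr.
Durations: Guadalupian 13.5, Pliocene 2.753, Miocene 17.697, Holocene 0.0117, Lopingian 7.608, Terreneuvian 17.8 → longest is Terreneuvian (17.8 Myr).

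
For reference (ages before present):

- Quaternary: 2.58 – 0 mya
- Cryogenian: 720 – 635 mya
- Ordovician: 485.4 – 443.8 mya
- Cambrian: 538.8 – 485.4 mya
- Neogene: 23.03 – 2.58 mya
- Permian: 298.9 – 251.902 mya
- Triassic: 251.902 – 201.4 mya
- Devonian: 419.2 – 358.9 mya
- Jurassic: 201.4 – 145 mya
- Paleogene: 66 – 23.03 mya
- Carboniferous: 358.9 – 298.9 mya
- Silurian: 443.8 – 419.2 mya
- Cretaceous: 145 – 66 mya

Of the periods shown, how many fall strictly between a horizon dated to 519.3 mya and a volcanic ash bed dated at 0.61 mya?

10

The older date is 519.3 Ma and the younger is 0.61 Ma.
Periods with start < 519.3 and end > 0.61 Ma: Ordovician (485.4–443.8), Silurian (443.8–419.2), Devonian (419.2–358.9), Carboniferous (358.9–298.9), Permian (298.9–251.902), Triassic (251.902–201.4), Jurassic (201.4–145), Cretaceous (145–66), Paleogene (66–23.03), Neogene (23.03–2.58).
That is 10 complete periods.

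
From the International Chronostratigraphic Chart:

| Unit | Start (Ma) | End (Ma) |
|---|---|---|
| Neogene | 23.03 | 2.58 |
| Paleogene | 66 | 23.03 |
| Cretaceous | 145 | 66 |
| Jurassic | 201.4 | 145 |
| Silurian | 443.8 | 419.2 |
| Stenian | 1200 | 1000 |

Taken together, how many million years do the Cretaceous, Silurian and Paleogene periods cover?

146.57 million years

Duration is start − end for each: (145 − 66) + (443.8 − 419.2) + (66 − 23.03).
That is 79 + 24.6 + 42.97, which totals 146.57 million years.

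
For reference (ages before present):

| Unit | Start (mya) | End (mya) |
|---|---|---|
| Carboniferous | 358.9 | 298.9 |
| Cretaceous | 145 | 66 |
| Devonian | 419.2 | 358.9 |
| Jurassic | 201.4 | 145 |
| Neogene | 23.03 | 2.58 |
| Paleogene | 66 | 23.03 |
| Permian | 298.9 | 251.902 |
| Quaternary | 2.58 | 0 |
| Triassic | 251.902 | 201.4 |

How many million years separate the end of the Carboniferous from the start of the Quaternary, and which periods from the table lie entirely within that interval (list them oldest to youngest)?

The Carboniferous closes at 298.9 Ma and the Quaternary opens at 2.58 Ma, so the interval is 298.9 − 2.58 = 296.32 Myr.
A period fits inside if it starts at or after 298.9 Ma and ends at or before 2.58 Ma; oldest first that gives Permian, Triassic, Jurassic, Cretaceous, Paleogene, Neogene.

296.32 million years; Permian, Triassic, Jurassic, Cretaceous, Paleogene, Neogene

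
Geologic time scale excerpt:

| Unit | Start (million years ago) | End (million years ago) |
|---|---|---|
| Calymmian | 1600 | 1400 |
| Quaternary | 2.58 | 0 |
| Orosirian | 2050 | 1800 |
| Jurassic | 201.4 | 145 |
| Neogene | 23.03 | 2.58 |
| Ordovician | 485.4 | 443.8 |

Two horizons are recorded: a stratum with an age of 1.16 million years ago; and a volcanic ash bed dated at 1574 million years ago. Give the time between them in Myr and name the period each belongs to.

Elapsed time: 1574 − 1.16 = 1572.84 Myr.
1.16 Ma lies within 2.58–0 Ma: Quaternary.
1574 Ma lies within 1600–1400 Ma: Calymmian.

1572.84 million years apart; the first in the Quaternary, the second in the Calymmian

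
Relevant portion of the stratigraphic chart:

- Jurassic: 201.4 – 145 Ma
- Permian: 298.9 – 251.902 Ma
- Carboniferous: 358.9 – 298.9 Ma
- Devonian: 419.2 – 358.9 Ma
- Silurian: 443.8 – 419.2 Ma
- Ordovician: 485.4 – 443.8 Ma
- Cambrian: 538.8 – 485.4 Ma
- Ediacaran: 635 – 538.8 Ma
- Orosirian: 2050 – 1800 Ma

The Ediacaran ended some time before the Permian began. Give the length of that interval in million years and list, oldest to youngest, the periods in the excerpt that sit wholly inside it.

239.9 million years; Cambrian, Ordovician, Silurian, Devonian, Carboniferous

End of Ediacaran = 538.8 Ma; start of Permian = 298.9 Ma.
Gap = 538.8 − 298.9 = 239.9 Myr.
Periods wholly inside 538.8–298.9 Ma: Cambrian (538.8–485.4), Ordovician (485.4–443.8), Silurian (443.8–419.2), Devonian (419.2–358.9), Carboniferous (358.9–298.9).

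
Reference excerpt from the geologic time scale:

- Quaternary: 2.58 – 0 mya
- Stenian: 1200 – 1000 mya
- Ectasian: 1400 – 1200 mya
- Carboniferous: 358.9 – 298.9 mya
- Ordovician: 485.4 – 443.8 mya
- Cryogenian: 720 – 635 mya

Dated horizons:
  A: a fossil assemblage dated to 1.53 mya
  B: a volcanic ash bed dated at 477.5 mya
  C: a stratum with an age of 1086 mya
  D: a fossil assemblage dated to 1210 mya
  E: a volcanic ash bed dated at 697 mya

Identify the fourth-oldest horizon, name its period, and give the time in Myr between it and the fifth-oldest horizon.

B, in the Ordovician; 475.97 million years to A

Sorted oldest-first by Ma: D (1210), C (1086), E (697), B (477.5), A (1.53).
The fourth oldest is B at 477.5 Ma, which lies in 485.4–443.8 Ma: the Ordovician.
The fifth oldest is A at 1.53 Ma; separation = |477.5 − 1.53| = 475.97 Myr.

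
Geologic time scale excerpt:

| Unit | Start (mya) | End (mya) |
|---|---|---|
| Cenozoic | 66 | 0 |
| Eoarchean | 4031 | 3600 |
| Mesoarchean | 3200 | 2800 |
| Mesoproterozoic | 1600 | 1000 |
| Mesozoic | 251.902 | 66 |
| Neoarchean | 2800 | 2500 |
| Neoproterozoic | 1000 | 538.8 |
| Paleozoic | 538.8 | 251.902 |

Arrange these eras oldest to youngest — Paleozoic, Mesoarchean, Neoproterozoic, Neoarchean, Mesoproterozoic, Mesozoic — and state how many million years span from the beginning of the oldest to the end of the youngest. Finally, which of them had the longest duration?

Mesoarchean, Neoarchean, Mesoproterozoic, Neoproterozoic, Paleozoic, Mesozoic; total span 3134 Myr; longest is Mesoproterozoic

From the excerpt: Paleozoic 538.8–251.902; Mesoarchean 3200–2800; Neoproterozoic 1000–538.8; Neoarchean 2800–2500; Mesoproterozoic 1600–1000; Mesozoic 251.902–66 (Ma).
Larger Ma is earlier, so the oldest is Mesoarchean and the youngest is Mesozoic; oldest to youngest: Mesoarchean, Neoarchean, Mesoproterozoic, Neoproterozoic, Paleozoic, Mesozoic.
Oldest start 3200 minus youngest end 66 gives 3134 Myr overall.
Individual lengths (start − end): Mesozoic 185.902; Neoarchean 300; Paleozoic 286.898; Mesoproterozoic 600; Neoproterozoic 461.2; Mesoarchean 400. The largest is Mesoproterozoic at 600 Myr.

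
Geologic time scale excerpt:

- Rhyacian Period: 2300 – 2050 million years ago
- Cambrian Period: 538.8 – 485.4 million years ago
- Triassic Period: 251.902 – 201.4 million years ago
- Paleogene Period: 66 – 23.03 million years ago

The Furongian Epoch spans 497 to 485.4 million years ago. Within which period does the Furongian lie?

Cambrian

The Furongian (497–485.4 Ma) lies entirely within 538.8–485.4 Ma, the Cambrian Period.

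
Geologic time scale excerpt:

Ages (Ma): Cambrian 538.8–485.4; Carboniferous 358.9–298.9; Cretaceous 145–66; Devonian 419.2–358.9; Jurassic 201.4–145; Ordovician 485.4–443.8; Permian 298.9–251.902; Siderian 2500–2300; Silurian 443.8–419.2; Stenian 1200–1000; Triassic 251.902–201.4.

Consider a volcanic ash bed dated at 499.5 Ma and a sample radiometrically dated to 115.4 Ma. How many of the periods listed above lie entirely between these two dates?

The older date is 499.5 Ma and the younger is 115.4 Ma.
Periods with start < 499.5 and end > 115.4 Ma: Ordovician (485.4–443.8), Silurian (443.8–419.2), Devonian (419.2–358.9), Carboniferous (358.9–298.9), Permian (298.9–251.902), Triassic (251.902–201.4), Jurassic (201.4–145).
That is 7 complete periods.

7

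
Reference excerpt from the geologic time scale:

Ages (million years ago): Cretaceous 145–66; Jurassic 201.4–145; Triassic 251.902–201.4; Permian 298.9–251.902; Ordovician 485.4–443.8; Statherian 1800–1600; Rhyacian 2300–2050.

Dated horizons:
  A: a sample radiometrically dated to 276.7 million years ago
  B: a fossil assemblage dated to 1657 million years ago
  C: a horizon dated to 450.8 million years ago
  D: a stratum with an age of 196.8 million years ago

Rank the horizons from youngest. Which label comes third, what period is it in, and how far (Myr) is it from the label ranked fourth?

Sorted youngest-first by Ma: D (196.8), A (276.7), C (450.8), B (1657).
The third youngest is C at 450.8 Ma, which lies in 485.4–443.8 Ma: the Ordovician.
The fourth youngest is B at 1657 Ma; separation = |450.8 − 1657| = 1206.2 Myr.

C, in the Ordovician; 1206.2 million years to B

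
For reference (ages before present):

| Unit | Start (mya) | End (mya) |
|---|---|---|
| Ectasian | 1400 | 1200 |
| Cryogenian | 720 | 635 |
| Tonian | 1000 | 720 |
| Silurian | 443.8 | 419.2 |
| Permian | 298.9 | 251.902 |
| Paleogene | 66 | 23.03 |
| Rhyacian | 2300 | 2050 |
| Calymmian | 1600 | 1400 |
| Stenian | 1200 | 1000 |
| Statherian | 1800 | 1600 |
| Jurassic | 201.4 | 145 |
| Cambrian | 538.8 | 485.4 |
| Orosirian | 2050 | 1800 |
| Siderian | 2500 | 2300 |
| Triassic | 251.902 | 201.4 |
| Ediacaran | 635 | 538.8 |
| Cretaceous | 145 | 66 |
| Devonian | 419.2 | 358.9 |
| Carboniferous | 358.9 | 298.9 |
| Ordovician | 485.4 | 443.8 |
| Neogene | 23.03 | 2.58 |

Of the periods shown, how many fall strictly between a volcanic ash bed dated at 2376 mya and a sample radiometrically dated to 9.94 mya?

The older date is 2376 Ma and the younger is 9.94 Ma.
Periods with start < 2376 and end > 9.94 Ma: Rhyacian (2300–2050), Orosirian (2050–1800), Statherian (1800–1600), Calymmian (1600–1400), Ectasian (1400–1200), Stenian (1200–1000), Tonian (1000–720), Cryogenian (720–635), Ediacaran (635–538.8), Cambrian (538.8–485.4), Ordovician (485.4–443.8), Silurian (443.8–419.2), Devonian (419.2–358.9), Carboniferous (358.9–298.9), Permian (298.9–251.902), Triassic (251.902–201.4), Jurassic (201.4–145), Cretaceous (145–66), Paleogene (66–23.03).
That is 19 complete periods.

19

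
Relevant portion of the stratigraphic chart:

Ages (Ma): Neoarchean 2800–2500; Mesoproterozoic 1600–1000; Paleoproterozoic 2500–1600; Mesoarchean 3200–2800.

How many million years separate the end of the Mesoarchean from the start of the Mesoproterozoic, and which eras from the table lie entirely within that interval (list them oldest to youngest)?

1200 million years; Neoarchean, Paleoproterozoic

The Mesoarchean closes at 2800 Ma and the Mesoproterozoic opens at 1600 Ma, so the interval is 2800 − 1600 = 1200 Myr.
An era fits inside if it starts at or after 2800 Ma and ends at or before 1600 Ma; oldest first that gives Neoarchean, Paleoproterozoic.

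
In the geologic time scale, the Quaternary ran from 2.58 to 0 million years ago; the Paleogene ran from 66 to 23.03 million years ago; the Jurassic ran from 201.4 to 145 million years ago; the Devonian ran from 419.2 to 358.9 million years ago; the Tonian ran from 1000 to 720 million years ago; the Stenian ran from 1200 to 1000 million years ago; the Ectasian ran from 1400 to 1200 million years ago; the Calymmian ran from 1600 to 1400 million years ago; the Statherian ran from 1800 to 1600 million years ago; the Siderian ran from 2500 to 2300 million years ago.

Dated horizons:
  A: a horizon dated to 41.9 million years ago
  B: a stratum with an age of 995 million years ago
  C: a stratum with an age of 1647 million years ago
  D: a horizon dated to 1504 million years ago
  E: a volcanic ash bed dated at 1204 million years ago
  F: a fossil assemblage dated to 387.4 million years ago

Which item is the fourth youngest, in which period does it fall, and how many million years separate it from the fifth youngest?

Smaller Ma means younger, so youngest first: A 41.9 < F 387.4 < B 995 < E 1204 < D 1504 < C 1647.
Counting 4 along gives E (1204 Ma); the excerpt puts that inside the Ectasian, 1400–1200 Ma.
Next in line is D (1504 Ma), and 1504 − 1204 = 300 Myr.

E, in the Ectasian; 300 million years to D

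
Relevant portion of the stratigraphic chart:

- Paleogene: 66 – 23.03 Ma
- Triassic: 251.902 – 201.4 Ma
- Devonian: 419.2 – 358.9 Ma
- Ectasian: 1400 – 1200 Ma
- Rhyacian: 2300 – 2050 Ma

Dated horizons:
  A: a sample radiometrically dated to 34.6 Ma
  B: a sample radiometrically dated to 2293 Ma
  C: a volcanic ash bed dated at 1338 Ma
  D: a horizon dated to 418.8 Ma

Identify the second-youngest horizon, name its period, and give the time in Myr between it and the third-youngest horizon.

Sorted youngest-first by Ma: A (34.6), D (418.8), C (1338), B (2293).
The second youngest is D at 418.8 Ma, which lies in 419.2–358.9 Ma: the Devonian.
The third youngest is C at 1338 Ma; separation = |418.8 − 1338| = 919.2 Myr.

D, in the Devonian; 919.2 million years to C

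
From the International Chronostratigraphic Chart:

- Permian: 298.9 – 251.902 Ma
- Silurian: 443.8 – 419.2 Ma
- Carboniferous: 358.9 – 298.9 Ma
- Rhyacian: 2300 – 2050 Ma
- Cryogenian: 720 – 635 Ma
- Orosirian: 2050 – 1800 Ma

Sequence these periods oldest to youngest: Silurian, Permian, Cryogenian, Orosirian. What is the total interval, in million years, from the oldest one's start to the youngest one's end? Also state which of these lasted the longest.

Orosirian → Cryogenian → Silurian → Permian; total span 1798.098 Myr; longest is Orosirian

Start ages (Ma): Orosirian 2050, Cryogenian 720, Silurian 443.8, Permian 298.9.
Ordered oldest to youngest: Orosirian, Cryogenian, Silurian, Permian.
Span = 2050 − 251.902 = 1798.098 Myr.
Durations: Silurian 24.6, Permian 46.998, Orosirian 250, Cryogenian 85 → longest is Orosirian (250 Myr).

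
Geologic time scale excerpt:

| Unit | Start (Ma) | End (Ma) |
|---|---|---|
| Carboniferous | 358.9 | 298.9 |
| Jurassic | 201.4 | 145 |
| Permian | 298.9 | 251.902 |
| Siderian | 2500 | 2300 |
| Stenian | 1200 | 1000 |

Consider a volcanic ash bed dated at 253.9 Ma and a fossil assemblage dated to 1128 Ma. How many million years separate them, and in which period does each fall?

Elapsed time: 1128 − 253.9 = 874.1 Myr.
253.9 Ma lies within 298.9–251.902 Ma: Permian.
1128 Ma lies within 1200–1000 Ma: Stenian.

874.1 million years apart; the first in the Permian, the second in the Stenian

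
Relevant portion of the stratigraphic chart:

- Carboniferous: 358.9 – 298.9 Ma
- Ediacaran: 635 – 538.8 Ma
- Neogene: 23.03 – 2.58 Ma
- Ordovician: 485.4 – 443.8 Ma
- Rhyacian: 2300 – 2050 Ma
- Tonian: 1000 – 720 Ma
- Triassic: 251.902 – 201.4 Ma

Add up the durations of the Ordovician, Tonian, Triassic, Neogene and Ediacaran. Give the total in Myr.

Duration is start − end for each: (485.4 − 443.8) + (1000 − 720) + (251.902 − 201.4) + (23.03 − 2.58) + (635 − 538.8).
That is 41.6 + 280 + 50.502 + 20.45 + 96.2, which totals 488.752 million years.

488.752 million years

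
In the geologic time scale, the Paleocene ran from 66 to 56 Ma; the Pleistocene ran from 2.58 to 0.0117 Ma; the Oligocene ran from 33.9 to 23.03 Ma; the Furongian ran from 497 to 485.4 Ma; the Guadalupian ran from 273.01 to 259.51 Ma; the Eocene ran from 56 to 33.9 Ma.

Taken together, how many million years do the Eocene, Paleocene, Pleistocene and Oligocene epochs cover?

45.5383 million years

Each duration: Eocene = 22.1; Paleocene = 10; Pleistocene = 2.5683; Oligocene = 10.87.
Sum: 22.1 + 10 + 2.5683 + 10.87 = 45.5383 Myr.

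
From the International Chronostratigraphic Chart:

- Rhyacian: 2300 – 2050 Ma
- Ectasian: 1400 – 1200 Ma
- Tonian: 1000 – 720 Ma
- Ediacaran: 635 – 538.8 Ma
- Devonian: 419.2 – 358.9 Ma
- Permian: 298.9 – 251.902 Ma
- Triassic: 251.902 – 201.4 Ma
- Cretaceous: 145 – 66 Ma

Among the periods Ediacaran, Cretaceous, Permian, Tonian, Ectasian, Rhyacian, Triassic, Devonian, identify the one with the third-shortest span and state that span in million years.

Start − end for each: Ediacaran 635 − 538.8 = 96.2; Cretaceous 145 − 66 = 79; Permian 298.9 − 251.902 = 46.998; Tonian 1000 − 720 = 280; Ectasian 1400 − 1200 = 200; Rhyacian 2300 − 2050 = 250; Triassic 251.902 − 201.4 = 50.502; Devonian 419.2 − 358.9 = 60.3.
Ranking these from shortest: Permian < Triassic < Devonian < Cretaceous < Ediacaran < Ectasian < Rhyacian < Tonian.
Position 3 in that ranking is Devonian, which lasted 60.3 Myr.

Devonian, 60.3 million years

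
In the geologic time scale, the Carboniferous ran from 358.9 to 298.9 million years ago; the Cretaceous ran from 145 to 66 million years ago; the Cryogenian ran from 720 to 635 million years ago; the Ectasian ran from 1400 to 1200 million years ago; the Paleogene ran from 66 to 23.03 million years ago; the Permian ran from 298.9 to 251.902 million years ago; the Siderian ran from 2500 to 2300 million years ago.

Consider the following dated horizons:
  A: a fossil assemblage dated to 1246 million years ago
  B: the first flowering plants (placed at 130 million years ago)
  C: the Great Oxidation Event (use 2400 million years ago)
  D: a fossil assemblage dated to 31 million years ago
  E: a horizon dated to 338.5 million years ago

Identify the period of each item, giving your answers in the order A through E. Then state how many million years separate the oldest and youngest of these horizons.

Match each age against the start–end ranges in the excerpt: A = 1246 Ma → Ectasian (1400–1200); B = 130 Ma → Cretaceous (145–66); C = 2400 Ma → Siderian (2500–2300); D = 31 Ma → Paleogene (66–23.03); E = 338.5 Ma → Carboniferous (358.9–298.9).
The largest age is 2400 Ma and the smallest is 31 Ma; their difference is 2369 Myr.

A — Ectasian; B — Cretaceous; C — Siderian; D — Paleogene; E — Carboniferous; span 2369 million years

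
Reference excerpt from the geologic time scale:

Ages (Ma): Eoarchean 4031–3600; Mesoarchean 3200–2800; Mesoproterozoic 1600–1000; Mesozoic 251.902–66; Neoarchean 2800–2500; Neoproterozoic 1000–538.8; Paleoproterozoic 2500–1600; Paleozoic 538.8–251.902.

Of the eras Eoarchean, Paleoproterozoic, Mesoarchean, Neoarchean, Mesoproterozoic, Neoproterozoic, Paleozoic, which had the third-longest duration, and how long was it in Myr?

Neoproterozoic, 461.2 million years

Durations: Eoarchean 431; Paleoproterozoic 900; Mesoarchean 400; Neoarchean 300; Mesoproterozoic 600; Neoproterozoic 461.2; Paleozoic 286.898 Myr.
Sorted longest-first: Paleoproterozoic (900), Mesoproterozoic (600), Neoproterozoic (461.2), Eoarchean (431), Mesoarchean (400), Neoarchean (300), Paleozoic (286.898).
The third longest is Neoproterozoic at 461.2 Myr.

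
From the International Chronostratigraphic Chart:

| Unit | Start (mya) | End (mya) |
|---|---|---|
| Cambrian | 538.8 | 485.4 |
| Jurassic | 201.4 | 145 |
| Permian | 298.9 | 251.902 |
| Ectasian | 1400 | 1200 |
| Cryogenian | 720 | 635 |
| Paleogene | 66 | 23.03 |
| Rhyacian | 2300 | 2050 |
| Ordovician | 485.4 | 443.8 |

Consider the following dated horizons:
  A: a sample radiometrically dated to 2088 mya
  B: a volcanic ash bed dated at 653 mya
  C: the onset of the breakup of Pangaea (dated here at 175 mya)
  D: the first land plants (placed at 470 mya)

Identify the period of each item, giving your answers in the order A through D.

Match each age against the start–end ranges in the excerpt: A = 2088 Ma → Rhyacian (2300–2050); B = 653 Ma → Cryogenian (720–635); C = 175 Ma → Jurassic (201.4–145); D = 470 Ma → Ordovician (485.4–443.8).

A — Rhyacian; B — Cryogenian; C — Jurassic; D — Ordovician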